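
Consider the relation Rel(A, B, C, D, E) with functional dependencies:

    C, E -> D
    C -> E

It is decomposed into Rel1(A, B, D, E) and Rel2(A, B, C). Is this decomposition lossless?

No

Common attributes: Rel1 ∩ Rel2 = {A, B}.
No dependency enlarges {A, B}, so (A, B)⁺ = {A, B}.
The closure contains neither all of Rel1 = {A, B, D, E} nor all of Rel2 = {A, B, C}, so the common attributes are not a superkey of either fragment. The join is lossy.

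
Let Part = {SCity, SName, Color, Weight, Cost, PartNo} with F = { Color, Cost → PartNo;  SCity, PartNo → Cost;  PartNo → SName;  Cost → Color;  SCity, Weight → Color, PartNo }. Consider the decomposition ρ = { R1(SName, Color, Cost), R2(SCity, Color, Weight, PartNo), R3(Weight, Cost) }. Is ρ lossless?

Chase test. Columns are SCity, SName, Color, Weight, Cost, PartNo; row i has aⱼ where attribute j ∈ Ri, else bᵢⱼ.
Initial tableau (one row per fragment):
  row 1: b11 a2 a3 b14 a5 b16
  row 2: a1 b22 a3 a4 b25 a6
  row 3: b31 b32 b33 a4 a5 b36
Rows 1 and 3 agree on Cost; apply Cost→Color and equate their Color entries.
Rows 1 and 3 agree on Color, Cost; apply Color, Cost→PartNo and equate their PartNo entries.
Rows 1 and 3 agree on PartNo; apply PartNo→SName and equate their SName entries.
No row becomes fully distinguished — the join is lossy.

No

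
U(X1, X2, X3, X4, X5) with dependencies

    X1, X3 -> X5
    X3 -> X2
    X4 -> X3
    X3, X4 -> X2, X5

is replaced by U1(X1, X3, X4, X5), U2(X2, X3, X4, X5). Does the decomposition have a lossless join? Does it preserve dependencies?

Lossless test: (X3, X4, X5)⁺ = {X2, X3, X4, X5}, which contains all of one fragment — lossless.
Dependency preservation: every FD's attributes lie within a single fragment, so each can be enforced locally — preserved.

lossless and dependency-preserving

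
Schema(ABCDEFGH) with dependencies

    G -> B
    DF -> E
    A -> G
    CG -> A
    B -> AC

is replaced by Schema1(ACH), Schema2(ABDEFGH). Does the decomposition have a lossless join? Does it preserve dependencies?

lossless and dependency-preserving

Lossless test: (AH)⁺ = {ABCGH}, which contains all of one fragment — lossless.
Dependency preservation: CG → A; B → AC are not contained in any single fragment, but the restricted closure of each left-hand side across the fragments still reaches the right-hand side; the remaining FDs each lie inside some fragment. All dependencies are preserved.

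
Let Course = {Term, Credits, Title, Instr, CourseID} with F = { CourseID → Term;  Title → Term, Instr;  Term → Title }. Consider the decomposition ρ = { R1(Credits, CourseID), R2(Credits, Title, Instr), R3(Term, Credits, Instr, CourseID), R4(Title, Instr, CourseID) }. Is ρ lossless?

Chase test. Columns are Term, Credits, Title, Instr, CourseID; row i has aⱼ where attribute j ∈ Ri, else bᵢⱼ.
Initial tableau (one row per fragment):
  row 1: b11 a2 b13 b14 a5
  row 2: b21 a2 a3 a4 b25
  row 3: a1 a2 b33 a4 a5
  row 4: b41 b42 a3 a4 a5
Rows 1 and 3 agree on CourseID; apply CourseID→Term and equate their Term entries.
Rows 1 and 4 agree on CourseID; apply CourseID→Term and equate their Term entries.
Rows 2 and 4 agree on Title; apply Title→Term, Instr and equate their Term, Instr entries.
Rows 1 and 2 agree on Term; apply Term→Title and equate their Title entries.
Rows 1 and 3 agree on Term; apply Term→Title and equate their Title entries.
Rows 1 and 2 agree on Title; apply Title→Term, Instr and equate their Term, Instr entries.
Row 1 is now all distinguished symbols — the join is lossless.

Yes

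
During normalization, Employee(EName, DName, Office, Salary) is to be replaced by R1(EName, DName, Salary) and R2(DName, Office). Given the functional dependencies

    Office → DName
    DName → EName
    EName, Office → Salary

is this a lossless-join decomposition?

No

Common attributes: R1 ∩ R2 = {DName}.
Closure of {DName}: DName → EName applies, adding EName. So (DName)⁺ = {EName, DName}.
The closure contains neither all of R1 = {EName, DName, Salary} nor all of R2 = {DName, Office}, so the common attributes are not a superkey of either fragment. The join is lossy.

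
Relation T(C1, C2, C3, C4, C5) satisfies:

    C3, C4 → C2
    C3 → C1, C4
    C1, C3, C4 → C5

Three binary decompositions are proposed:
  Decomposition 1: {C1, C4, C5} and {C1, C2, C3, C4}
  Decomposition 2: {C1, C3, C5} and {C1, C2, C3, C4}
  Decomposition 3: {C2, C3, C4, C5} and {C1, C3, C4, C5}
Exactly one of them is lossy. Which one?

Decomposition 1

Decomposition 1: common = {C1, C4}, closure = {C1, C4} → lossy.
Decomposition 2: common = {C1, C3}, closure = {C1, C2, C3, C4, C5} → lossless.
Decomposition 3: common = {C3, C4, C5}, closure = {C1, C2, C3, C4, C5} → lossless.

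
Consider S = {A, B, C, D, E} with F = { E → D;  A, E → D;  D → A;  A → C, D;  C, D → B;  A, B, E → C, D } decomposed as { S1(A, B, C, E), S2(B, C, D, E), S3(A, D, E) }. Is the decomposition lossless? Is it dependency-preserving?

Lossless test (chase): Rows 1 and 2 agree on E; apply E→D and equate their D entries. Rows 1 and 2 agree on D; apply D→A and equate their A entries. Rows 1 and 3 agree on A; apply A→C, D and equate their C, D entries. Rows 1 and 3 agree on C, D; apply C, D→B and equate their B entries. Row 1 is now all distinguished symbols — the join is lossless.
Dependency preservation: A → C, D; A, B, E → C, D are not contained in any single fragment, but the restricted closure of each left-hand side across the fragments still reaches the right-hand side; the remaining FDs each lie inside some fragment. All dependencies are preserved.

lossless and dependency-preserving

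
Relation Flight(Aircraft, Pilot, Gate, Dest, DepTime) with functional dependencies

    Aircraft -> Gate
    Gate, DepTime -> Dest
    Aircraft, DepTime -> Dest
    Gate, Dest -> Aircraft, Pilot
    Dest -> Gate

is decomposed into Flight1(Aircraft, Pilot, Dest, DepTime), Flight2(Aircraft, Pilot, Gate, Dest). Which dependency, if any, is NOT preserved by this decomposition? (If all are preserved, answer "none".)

Gate, DepTime -> Dest

Check Gate, DepTime → Dest: no single fragment contains all of {Gate, Dest, DepTime}, and the restricted closure of {Gate, DepTime} across the fragments never reaches {Dest}.
Aircraft → Gate is preserved.
Aircraft, DepTime → Dest is preserved.
Gate, Dest → Aircraft, Pilot is preserved.
Dest → Gate is preserved.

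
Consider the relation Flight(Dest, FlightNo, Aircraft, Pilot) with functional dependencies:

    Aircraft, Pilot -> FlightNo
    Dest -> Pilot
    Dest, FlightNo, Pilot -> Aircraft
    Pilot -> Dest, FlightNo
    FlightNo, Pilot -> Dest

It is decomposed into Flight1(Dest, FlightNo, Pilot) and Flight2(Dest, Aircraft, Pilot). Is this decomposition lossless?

Yes

Common attributes: Flight1 ∩ Flight2 = {Dest, Pilot}.
Closure of {Dest, Pilot}: Pilot → Dest, FlightNo applies, adding FlightNo; Dest, FlightNo, Pilot → Aircraft applies, adding Aircraft. So (Dest, Pilot)⁺ = {Dest, FlightNo, Aircraft, Pilot}.
This closure contains every attribute of Flight1, so Flight1 ∩ Flight2 → Flight1. The join is lossless.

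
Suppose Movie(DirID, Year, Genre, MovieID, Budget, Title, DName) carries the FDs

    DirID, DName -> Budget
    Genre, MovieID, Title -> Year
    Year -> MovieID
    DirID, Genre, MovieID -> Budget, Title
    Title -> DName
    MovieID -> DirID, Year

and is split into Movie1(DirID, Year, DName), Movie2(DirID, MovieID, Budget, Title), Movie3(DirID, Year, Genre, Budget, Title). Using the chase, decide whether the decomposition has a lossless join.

Chase test. Columns are DirID, Year, Genre, MovieID, Budget, Title, DName; row i has aⱼ where attribute j ∈ Moviei, else bᵢⱼ.
Initial tableau (one row per fragment):
  row 1: a1 a2 b13 b14 b15 b16 a7
  row 2: a1 b22 b23 a4 a5 a6 b27
  row 3: a1 a2 a3 b34 a5 a6 b37
Rows 1 and 3 agree on Year; apply Year→MovieID and equate their MovieID entries.
Rows 2 and 3 agree on Title; apply Title→DName and equate their DName entries.
No row becomes fully distinguished — the join is lossy.

No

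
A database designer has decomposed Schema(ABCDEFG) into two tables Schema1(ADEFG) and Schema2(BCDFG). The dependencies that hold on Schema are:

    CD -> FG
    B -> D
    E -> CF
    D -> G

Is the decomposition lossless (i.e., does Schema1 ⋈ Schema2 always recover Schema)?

Common attributes: Schema1 ∩ Schema2 = {DFG}.
No dependency enlarges {DFG}, so (DFG)⁺ = {DFG}.
The closure contains neither all of Schema1 = {ADEFG} nor all of Schema2 = {BCDFG}, so the common attributes are not a superkey of either fragment. The join is lossy.

No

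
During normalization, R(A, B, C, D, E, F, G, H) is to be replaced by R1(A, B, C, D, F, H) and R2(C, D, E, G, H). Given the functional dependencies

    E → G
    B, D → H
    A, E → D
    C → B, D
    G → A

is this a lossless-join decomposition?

Common attributes: R1 ∩ R2 = {C, D, H}.
Closure of {C, D, H}: C → B, D applies, adding B. So (C, D, H)⁺ = {B, C, D, H}.
The closure contains neither all of R1 = {A, B, C, D, F, H} nor all of R2 = {C, D, E, G, H}, so the common attributes are not a superkey of either fragment. The join is lossy.

No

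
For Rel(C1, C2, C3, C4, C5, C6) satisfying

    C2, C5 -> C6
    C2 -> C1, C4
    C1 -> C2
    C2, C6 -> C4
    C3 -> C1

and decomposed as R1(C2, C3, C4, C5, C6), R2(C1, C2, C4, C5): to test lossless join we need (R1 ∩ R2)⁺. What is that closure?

C1, C2, C4, C5, C6

R1 ∩ R2 = {C2, C4, C5}.
C2, C5 → C6 applies, adding C6
C2 → C1, C4 applies, adding C1
Closure: {C1, C2, C4, C5, C6}.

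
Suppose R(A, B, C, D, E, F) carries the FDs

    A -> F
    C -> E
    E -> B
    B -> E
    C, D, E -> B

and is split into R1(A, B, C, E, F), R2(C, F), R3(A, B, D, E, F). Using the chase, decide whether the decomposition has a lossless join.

Chase test. Columns are A, B, C, D, E, F; row i has aⱼ where attribute j ∈ Ri, else bᵢⱼ.
Initial tableau (one row per fragment):
  row 1: a1 a2 a3 b14 a5 a6
  row 2: b21 b22 a3 b24 b25 a6
  row 3: a1 a2 b33 a4 a5 a6
Rows 1 and 2 agree on C; apply C→E and equate their E entries.
Rows 1 and 2 agree on E; apply E→B and equate their B entries.
No row becomes fully distinguished — the join is lossy.

No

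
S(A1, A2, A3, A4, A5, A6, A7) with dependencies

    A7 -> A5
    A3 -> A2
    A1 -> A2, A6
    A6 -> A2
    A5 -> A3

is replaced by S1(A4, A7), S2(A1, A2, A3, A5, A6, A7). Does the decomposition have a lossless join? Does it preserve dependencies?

Lossless test: (A7)⁺ = {A2, A3, A5, A7}, which is a superkey of neither fragment — lossy.
Dependency preservation: every FD's attributes lie within a single fragment, so each can be enforced locally — preserved.

lossy but dependency-preserving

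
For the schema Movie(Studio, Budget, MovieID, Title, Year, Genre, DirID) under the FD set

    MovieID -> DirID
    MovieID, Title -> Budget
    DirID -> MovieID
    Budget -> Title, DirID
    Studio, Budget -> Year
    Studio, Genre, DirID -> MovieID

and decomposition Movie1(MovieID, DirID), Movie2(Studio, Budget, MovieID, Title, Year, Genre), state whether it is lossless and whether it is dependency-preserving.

lossless and dependency-preserving

Lossless test: (MovieID)⁺ = {MovieID, DirID}, which contains all of one fragment — lossless.
Dependency preservation: Budget → Title, DirID; Studio, Genre, DirID → MovieID are not contained in any single fragment, but the restricted closure of each left-hand side across the fragments still reaches the right-hand side; the remaining FDs each lie inside some fragment. All dependencies are preserved.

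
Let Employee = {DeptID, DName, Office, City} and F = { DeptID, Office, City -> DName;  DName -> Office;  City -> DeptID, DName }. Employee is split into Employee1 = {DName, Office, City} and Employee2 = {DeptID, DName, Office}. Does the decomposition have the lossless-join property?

Common attributes: Employee1 ∩ Employee2 = {DName, Office}.
No dependency enlarges {DName, Office}, so (DName, Office)⁺ = {DName, Office}.
The closure contains neither all of Employee1 = {DName, Office, City} nor all of Employee2 = {DeptID, DName, Office}, so the common attributes are not a superkey of either fragment. The join is lossy.

No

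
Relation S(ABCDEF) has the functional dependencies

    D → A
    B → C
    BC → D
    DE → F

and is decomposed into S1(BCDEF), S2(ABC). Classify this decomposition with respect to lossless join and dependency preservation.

lossless but not dependency-preserving

Lossless test: (BC)⁺ = {ABCD}, which contains all of one fragment — lossless.
Dependency preservation: the restricted closure of {D} across the fragments never reaches {A}, so D → A cannot be enforced without a join — not preserved.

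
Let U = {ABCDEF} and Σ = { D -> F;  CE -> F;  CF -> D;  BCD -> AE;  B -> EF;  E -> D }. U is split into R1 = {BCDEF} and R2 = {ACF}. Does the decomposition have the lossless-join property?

Common attributes: R1 ∩ R2 = {CF}.
Closure of {CF}: CF → D applies, adding D. So (CF)⁺ = {CDF}.
The closure contains neither all of R1 = {BCDEF} nor all of R2 = {ACF}, so the common attributes are not a superkey of either fragment. The join is lossy.

No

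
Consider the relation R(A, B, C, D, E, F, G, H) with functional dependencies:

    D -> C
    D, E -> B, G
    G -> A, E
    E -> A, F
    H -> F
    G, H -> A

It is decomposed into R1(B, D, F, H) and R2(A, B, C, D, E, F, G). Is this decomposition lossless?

Common attributes: R1 ∩ R2 = {B, D, F}.
Closure of {B, D, F}: D → C applies, adding C. So (B, D, F)⁺ = {B, C, D, F}.
The closure contains neither all of R1 = {B, D, F, H} nor all of R2 = {A, B, C, D, E, F, G}, so the common attributes are not a superkey of either fragment. The join is lossy.

No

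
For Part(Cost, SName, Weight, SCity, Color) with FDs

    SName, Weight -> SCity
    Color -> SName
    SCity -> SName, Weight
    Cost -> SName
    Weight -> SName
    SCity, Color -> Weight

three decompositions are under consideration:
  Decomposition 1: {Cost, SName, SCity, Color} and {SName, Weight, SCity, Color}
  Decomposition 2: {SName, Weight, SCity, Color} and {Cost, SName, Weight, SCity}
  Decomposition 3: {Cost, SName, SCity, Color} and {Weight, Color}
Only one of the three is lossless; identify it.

Decomposition 1: common = {SName, SCity, Color}, closure = {SName, Weight, SCity, Color} → lossless.
Decomposition 2: common = {SName, Weight, SCity}, closure = {SName, Weight, SCity} → lossy.
Decomposition 3: common = {Color}, closure = {SName, Color} → lossy.

Decomposition 1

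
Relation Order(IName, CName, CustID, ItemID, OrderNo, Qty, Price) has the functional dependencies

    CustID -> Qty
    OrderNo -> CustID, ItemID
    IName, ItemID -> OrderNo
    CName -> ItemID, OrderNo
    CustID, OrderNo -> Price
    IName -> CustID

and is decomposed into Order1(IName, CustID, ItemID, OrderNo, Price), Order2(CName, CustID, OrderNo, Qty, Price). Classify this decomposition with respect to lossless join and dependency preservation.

lossy but dependency-preserving

Lossless test: (CustID, OrderNo, Price)⁺ = {CustID, ItemID, OrderNo, Qty, Price}, which is a superkey of neither fragment — lossy.
Dependency preservation: CName → ItemID, OrderNo is not contained in any single fragment, but the restricted closure of its left-hand side across the fragments still reaches the right-hand side; the remaining FDs each lie inside some fragment. All dependencies are preserved.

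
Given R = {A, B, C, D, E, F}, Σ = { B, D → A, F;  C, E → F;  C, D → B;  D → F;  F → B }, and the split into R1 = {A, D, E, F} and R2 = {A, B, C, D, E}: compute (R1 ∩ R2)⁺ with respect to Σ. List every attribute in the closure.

R1 ∩ R2 = {A, D, E}.
D → F applies, adding F
F → B applies, adding B
Closure: {A, B, D, E, F}.

A, B, D, E, F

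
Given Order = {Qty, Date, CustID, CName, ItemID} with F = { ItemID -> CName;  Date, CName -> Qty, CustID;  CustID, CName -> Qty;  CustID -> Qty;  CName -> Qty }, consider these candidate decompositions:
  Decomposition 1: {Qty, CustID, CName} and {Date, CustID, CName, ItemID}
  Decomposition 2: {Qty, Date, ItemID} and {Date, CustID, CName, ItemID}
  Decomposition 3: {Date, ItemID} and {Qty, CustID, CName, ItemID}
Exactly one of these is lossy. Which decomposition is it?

Decomposition 1: common = {CustID, CName}, closure = {Qty, CustID, CName} → lossless.
Decomposition 2: common = {Date, ItemID}, closure = {Qty, Date, CustID, CName, ItemID} → lossless.
Decomposition 3: common = {ItemID}, closure = {Qty, CName, ItemID} → lossy.

Decomposition 3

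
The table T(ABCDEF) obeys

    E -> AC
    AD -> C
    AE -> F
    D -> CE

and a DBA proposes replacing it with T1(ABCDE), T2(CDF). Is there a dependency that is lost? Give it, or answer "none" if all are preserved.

AE -> F

Check AE → F: no single fragment contains all of {AEF}, and the restricted closure of {AE} across the fragments never reaches {F}.
E → AC is preserved.
AD → C is preserved.
D → CE is preserved.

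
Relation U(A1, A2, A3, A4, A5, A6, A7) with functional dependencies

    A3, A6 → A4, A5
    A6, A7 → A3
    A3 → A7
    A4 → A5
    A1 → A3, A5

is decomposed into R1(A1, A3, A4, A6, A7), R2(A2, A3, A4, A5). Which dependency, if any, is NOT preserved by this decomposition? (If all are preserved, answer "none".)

A1 → A3, A5

Check A1 → A3, A5: no single fragment contains all of {A1, A3, A5}, and the restricted closure of {A1} across the fragments never reaches {A3, A5}.
A3, A6 → A4, A5 is preserved.
A6, A7 → A3 is preserved.
A3 → A7 is preserved.
A4 → A5 is preserved.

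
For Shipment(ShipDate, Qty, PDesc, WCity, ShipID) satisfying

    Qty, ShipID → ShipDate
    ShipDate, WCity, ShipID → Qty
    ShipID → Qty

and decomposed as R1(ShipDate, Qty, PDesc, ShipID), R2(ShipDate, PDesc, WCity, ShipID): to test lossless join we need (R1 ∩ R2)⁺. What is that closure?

R1 ∩ R2 = {ShipDate, PDesc, ShipID}.
ShipID → Qty applies, adding Qty
Closure: {ShipDate, Qty, PDesc, ShipID}.

ShipDate, Qty, PDesc, ShipID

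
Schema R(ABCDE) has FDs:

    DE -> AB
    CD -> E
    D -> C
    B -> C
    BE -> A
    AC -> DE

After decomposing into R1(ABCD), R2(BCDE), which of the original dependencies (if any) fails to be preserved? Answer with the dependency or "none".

none

DE → AB: restricted closure across fragments reaches AB.
CD → E lies within R2.
D → C lies within R1.
B → C lies within R1.
BE → A: restricted closure across fragments reaches A.
AC → DE: restricted closure across fragments reaches DE.
Every dependency is enforceable on the fragments, so the decomposition is dependency-preserving.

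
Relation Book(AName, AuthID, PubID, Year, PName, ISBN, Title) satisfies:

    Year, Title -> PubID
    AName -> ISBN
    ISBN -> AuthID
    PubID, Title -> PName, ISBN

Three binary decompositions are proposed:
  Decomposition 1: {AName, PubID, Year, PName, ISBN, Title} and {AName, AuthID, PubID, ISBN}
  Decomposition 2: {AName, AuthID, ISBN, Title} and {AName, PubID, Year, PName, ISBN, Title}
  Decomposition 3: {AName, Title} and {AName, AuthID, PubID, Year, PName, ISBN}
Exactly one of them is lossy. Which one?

Decomposition 3

Decomposition 1: common = {AName, PubID, ISBN}, closure = {AName, AuthID, PubID, ISBN} → lossless.
Decomposition 2: common = {AName, ISBN, Title}, closure = {AName, AuthID, ISBN, Title} → lossless.
Decomposition 3: common = {AName}, closure = {AName, AuthID, ISBN} → lossy.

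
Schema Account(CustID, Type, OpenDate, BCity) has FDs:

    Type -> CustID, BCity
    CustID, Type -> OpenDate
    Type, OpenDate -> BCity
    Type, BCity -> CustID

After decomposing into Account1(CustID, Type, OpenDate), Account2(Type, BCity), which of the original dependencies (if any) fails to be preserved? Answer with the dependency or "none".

Type → CustID, BCity: restricted closure across fragments reaches CustID, BCity.
CustID, Type → OpenDate lies within Account1.
Type, OpenDate → BCity: restricted closure across fragments reaches BCity.
Type, BCity → CustID: restricted closure across fragments reaches CustID.
Every dependency is enforceable on the fragments, so the decomposition is dependency-preserving.

none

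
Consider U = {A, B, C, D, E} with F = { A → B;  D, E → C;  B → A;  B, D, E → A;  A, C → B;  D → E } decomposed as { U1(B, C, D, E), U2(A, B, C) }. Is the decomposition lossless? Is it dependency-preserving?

Lossless test: (B, C)⁺ = {A, B, C}, which contains all of one fragment — lossless.
Dependency preservation: B, D, E → A is not contained in any single fragment, but the restricted closure of its left-hand side across the fragments still reaches the right-hand side; the remaining FDs each lie inside some fragment. All dependencies are preserved.

lossless and dependency-preserving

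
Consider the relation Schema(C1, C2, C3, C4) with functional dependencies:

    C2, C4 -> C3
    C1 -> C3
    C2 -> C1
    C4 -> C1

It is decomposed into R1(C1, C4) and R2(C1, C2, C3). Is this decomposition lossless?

No

Common attributes: R1 ∩ R2 = {C1}.
Closure of {C1}: C1 → C3 applies, adding C3. So (C1)⁺ = {C1, C3}.
The closure contains neither all of R1 = {C1, C4} nor all of R2 = {C1, C2, C3}, so the common attributes are not a superkey of either fragment. The join is lossy.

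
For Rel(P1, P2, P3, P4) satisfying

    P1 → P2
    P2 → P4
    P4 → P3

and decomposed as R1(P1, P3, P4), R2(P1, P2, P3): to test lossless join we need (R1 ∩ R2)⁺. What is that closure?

R1 ∩ R2 = {P1, P3}.
P1 → P2 applies, adding P2
P2 → P4 applies, adding P4
Closure: {P1, P2, P3, P4}.

P1, P2, P3, P4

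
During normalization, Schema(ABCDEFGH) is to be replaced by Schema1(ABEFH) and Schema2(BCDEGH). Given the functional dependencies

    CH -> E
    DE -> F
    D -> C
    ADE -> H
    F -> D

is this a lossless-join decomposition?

Common attributes: Schema1 ∩ Schema2 = {BEH}.
No dependency enlarges {BEH}, so (BEH)⁺ = {BEH}.
The closure contains neither all of Schema1 = {ABEFH} nor all of Schema2 = {BCDEGH}, so the common attributes are not a superkey of either fragment. The join is lossy.

No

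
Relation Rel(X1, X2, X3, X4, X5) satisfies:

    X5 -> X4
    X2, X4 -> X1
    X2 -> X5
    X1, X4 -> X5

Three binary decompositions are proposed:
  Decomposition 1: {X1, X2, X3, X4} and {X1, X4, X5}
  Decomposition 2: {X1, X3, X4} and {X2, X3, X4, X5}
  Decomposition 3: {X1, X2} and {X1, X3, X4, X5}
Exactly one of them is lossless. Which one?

Decomposition 1: common = {X1, X4}, closure = {X1, X4, X5} → lossless.
Decomposition 2: common = {X3, X4}, closure = {X3, X4} → lossy.
Decomposition 3: common = {X1}, closure = {X1} → lossy.

Decomposition 1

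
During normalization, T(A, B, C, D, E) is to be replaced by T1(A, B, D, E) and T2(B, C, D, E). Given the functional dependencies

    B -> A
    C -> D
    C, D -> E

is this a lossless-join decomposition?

Yes

Common attributes: T1 ∩ T2 = {B, D, E}.
Closure of {B, D, E}: B → A applies, adding A. So (B, D, E)⁺ = {A, B, D, E}.
This closure contains every attribute of T1, so T1 ∩ T2 → T1. The join is lossless.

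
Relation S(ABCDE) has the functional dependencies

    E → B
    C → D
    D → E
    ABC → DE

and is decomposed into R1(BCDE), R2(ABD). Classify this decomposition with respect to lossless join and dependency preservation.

lossy but dependency-preserving

Lossless test: (BD)⁺ = {BDE}, which is a superkey of neither fragment — lossy.
Dependency preservation: ABC → DE is not contained in any single fragment, but the restricted closure of its left-hand side across the fragments still reaches the right-hand side; the remaining FDs each lie inside some fragment. All dependencies are preserved.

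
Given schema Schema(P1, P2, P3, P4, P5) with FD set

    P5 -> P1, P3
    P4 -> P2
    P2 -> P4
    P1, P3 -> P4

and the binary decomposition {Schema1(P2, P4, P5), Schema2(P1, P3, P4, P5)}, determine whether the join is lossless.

Common attributes: Schema1 ∩ Schema2 = {P4, P5}.
Closure of {P4, P5}: P5 → P1, P3 applies, adding P1, P3; P4 → P2 applies, adding P2. So (P4, P5)⁺ = {P1, P2, P3, P4, P5}.
This closure contains every attribute of Schema1, so Schema1 ∩ Schema2 → Schema1. The join is lossless.

Yes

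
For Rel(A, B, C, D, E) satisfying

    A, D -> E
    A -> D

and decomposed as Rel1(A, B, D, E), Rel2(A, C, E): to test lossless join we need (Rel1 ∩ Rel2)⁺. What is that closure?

Rel1 ∩ Rel2 = {A, E}.
A → D applies, adding D
Closure: {A, D, E}.

A, D, E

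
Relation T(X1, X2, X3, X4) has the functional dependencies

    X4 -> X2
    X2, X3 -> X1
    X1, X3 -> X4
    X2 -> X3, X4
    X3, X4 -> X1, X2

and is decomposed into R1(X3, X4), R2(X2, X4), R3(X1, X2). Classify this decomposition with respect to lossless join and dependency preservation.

Lossless test (chase): Rows 1 and 2 agree on X4; apply X4→X2 and equate their X2 entries. Rows 1 and 2 agree on X2; apply X2→X3, X4 and equate their X3, X4 entries. Rows 1 and 3 agree on X2; apply X2→X3, X4 and equate their X3, X4 entries. Rows 1 and 2 agree on X3, X4; apply X3, X4→X1, X2 and equate their X1, X2 entries. Rows 1 and 3 agree on X3, X4; apply X3, X4→X1, X2 and equate their X1, X2 entries. Row 1 is now all distinguished symbols — the join is lossless.
Dependency preservation: the restricted closure of {X1, X3} across the fragments never reaches {X4}, so X1, X3 → X4 cannot be enforced without a join — not preserved.

lossless but not dependency-preserving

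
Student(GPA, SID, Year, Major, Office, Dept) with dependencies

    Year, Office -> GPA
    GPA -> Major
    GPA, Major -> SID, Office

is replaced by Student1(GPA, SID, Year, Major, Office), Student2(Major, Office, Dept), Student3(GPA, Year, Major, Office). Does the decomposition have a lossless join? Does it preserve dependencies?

Lossless test (chase): Rows 1 and 3 agree on GPA, Major; apply GPA, Major→SID, Office and equate their SID, Office entries. No row becomes fully distinguished — the join is lossy.
Dependency preservation: every FD's attributes lie within a single fragment, so each can be enforced locally — preserved.

lossy but dependency-preserving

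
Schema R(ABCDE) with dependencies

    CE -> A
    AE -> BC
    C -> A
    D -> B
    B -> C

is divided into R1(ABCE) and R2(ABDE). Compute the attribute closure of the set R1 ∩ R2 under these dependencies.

ABCE

R1 ∩ R2 = {ABE}.
AE → BC applies, adding C
Closure: {ABCE}.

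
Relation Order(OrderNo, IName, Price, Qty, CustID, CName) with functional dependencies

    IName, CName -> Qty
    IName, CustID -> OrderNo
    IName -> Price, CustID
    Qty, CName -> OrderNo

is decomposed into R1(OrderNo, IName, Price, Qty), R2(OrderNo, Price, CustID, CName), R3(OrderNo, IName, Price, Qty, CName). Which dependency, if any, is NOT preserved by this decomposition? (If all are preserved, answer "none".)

Check IName → Price, CustID: no single fragment contains all of {IName, Price, CustID}, and the restricted closure of {IName} across the fragments never reaches {Price, CustID}.
IName, CName → Qty is preserved.
IName, CustID → OrderNo is preserved.
Qty, CName → OrderNo is preserved.

IName -> Price, CustID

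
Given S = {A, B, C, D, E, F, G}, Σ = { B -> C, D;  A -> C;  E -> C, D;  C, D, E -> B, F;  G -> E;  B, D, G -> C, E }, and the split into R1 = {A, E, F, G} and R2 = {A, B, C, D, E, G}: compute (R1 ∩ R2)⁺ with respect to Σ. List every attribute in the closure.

R1 ∩ R2 = {A, E, G}.
A → C applies, adding C
E → C, D applies, adding D
C, D, E → B, F applies, adding B, F
Closure: {A, B, C, D, E, F, G}.

A, B, C, D, E, F, G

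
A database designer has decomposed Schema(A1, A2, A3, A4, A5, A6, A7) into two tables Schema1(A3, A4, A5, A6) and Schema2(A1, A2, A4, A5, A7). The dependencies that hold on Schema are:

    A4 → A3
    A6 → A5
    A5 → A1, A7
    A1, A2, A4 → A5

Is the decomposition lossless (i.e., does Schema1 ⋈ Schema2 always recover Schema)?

No

Common attributes: Schema1 ∩ Schema2 = {A4, A5}.
Closure of {A4, A5}: A4 → A3 applies, adding A3; A5 → A1, A7 applies, adding A1, A7. So (A4, A5)⁺ = {A1, A3, A4, A5, A7}.
The closure contains neither all of Schema1 = {A3, A4, A5, A6} nor all of Schema2 = {A1, A2, A4, A5, A7}, so the common attributes are not a superkey of either fragment. The join is lossy.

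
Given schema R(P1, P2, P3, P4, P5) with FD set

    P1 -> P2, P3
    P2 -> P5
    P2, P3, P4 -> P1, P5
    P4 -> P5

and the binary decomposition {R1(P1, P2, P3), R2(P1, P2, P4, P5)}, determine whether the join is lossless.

Common attributes: R1 ∩ R2 = {P1, P2}.
Closure of {P1, P2}: P1 → P2, P3 applies, adding P3; P2 → P5 applies, adding P5. So (P1, P2)⁺ = {P1, P2, P3, P5}.
This closure contains every attribute of R1, so R1 ∩ R2 → R1. The join is lossless.

Yes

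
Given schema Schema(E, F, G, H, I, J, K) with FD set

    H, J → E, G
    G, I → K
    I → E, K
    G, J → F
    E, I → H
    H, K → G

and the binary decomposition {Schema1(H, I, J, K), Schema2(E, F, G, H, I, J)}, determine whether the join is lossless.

Yes

Common attributes: Schema1 ∩ Schema2 = {H, I, J}.
Closure of {H, I, J}: H, J → E, G applies, adding E, G; G, I → K applies, adding K; G, J → F applies, adding F. So (H, I, J)⁺ = {E, F, G, H, I, J, K}.
This closure contains every attribute of Schema1, so Schema1 ∩ Schema2 → Schema1. The join is lossless.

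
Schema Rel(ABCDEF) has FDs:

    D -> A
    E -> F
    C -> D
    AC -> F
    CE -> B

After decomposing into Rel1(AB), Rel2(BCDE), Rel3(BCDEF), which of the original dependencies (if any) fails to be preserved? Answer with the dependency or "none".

Check D → A: no single fragment contains all of {AD}, and the restricted closure of {D} across the fragments never reaches {A}.
E → F is preserved.
C → D is preserved.
AC → F is preserved.
CE → B is preserved.

D -> A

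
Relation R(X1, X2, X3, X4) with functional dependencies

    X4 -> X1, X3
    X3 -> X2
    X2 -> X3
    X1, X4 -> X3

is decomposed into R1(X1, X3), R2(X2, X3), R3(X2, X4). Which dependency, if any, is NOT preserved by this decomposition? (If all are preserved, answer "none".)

Check X4 → X1, X3: no single fragment contains all of {X1, X3, X4}, and the restricted closure of {X4} across the fragments never reaches {X1, X3}.
X3 → X2 is preserved.
X2 → X3 is preserved.
X1, X4 → X3 is preserved.

X4 -> X1, X3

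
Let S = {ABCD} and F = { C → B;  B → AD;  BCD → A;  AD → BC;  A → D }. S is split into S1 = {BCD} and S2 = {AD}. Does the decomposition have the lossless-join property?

Common attributes: S1 ∩ S2 = {D}.
No dependency enlarges {D}, so (D)⁺ = {D}.
The closure contains neither all of S1 = {BCD} nor all of S2 = {AD}, so the common attributes are not a superkey of either fragment. The join is lossy.

No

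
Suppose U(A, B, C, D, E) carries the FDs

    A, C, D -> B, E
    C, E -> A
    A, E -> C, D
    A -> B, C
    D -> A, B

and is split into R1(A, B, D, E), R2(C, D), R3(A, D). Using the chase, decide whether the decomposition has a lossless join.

Yes

Chase test. Columns are A, B, C, D, E; row i has aⱼ where attribute j ∈ Ri, else bᵢⱼ.
Initial tableau (one row per fragment):
  row 1: a1 a2 b13 a4 a5
  row 2: b21 b22 a3 a4 b25
  row 3: a1 b32 b33 a4 b35
Rows 1 and 3 agree on A; apply A→B, C and equate their B, C entries.
Rows 1 and 2 agree on D; apply D→A, B and equate their A, B entries.
Rows 1 and 3 agree on A, C, D; apply A, C, D→B, E and equate their B, E entries.
Rows 1 and 2 agree on A; apply A→B, C and equate their B, C entries.
Rows 1 and 2 agree on A, C, D; apply A, C, D→B, E and equate their B, E entries.
Row 1 is now all distinguished symbols — the join is lossless.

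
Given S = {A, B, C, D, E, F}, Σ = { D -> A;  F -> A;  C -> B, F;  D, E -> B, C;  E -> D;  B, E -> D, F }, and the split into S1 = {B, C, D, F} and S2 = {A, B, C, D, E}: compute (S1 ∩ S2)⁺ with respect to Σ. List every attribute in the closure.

A, B, C, D, F

S1 ∩ S2 = {B, C, D}.
D → A applies, adding A
C → B, F applies, adding F
Closure: {A, B, C, D, F}.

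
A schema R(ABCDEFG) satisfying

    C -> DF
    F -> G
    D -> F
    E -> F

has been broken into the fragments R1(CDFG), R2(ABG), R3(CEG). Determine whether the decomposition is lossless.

Chase test. Columns are ABCDEFG; row i has aⱼ where attribute j ∈ Ri, else bᵢⱼ.
Initial tableau (one row per fragment):
  row 1: b11 b12 a3 a4 b15 a6 a7
  row 2: a1 a2 b23 b24 b25 b26 a7
  row 3: b31 b32 a3 b34 a5 b36 a7
Rows 1 and 3 agree on C; apply C→DF and equate their DF entries.
No row becomes fully distinguished — the join is lossy.

No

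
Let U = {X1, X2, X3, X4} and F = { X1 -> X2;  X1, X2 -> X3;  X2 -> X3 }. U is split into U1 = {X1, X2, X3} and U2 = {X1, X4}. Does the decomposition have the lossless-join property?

Common attributes: U1 ∩ U2 = {X1}.
Closure of {X1}: X1 → X2 applies, adding X2; X1, X2 → X3 applies, adding X3. So (X1)⁺ = {X1, X2, X3}.
This closure contains every attribute of U1, so U1 ∩ U2 → U1. The join is lossless.

Yes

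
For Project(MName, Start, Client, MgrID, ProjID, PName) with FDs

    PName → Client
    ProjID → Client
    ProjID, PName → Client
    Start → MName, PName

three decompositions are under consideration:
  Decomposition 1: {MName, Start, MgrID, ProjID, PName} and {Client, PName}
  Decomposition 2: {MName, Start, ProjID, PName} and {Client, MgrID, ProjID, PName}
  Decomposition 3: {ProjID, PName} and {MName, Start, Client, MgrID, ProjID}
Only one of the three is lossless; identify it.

Decomposition 1: common = {PName}, closure = {Client, PName} → lossless.
Decomposition 2: common = {ProjID, PName}, closure = {Client, ProjID, PName} → lossy.
Decomposition 3: common = {ProjID}, closure = {Client, ProjID} → lossy.

Decomposition 1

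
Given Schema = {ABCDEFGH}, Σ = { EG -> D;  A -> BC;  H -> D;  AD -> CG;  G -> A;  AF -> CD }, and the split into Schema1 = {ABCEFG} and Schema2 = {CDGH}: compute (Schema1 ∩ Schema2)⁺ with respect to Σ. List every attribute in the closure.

ABCG

Schema1 ∩ Schema2 = {CG}.
G → A applies, adding A
A → BC applies, adding B
Closure: {ABCG}.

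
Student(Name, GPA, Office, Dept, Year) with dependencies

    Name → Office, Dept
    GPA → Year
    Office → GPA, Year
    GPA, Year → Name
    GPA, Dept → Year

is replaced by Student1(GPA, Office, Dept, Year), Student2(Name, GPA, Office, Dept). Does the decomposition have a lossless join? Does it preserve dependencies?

Lossless test: (GPA, Office, Dept)⁺ = {Name, GPA, Office, Dept, Year}, which contains all of one fragment — lossless.
Dependency preservation: GPA, Year → Name is not contained in any single fragment, but the restricted closure of its left-hand side across the fragments still reaches the right-hand side; the remaining FDs each lie inside some fragment. All dependencies are preserved.

lossless and dependency-preserving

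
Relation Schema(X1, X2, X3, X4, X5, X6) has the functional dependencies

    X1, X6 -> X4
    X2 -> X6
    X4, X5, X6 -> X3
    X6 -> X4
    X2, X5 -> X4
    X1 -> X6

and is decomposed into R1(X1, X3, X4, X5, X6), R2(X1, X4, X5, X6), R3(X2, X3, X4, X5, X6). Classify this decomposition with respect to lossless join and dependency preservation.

Lossless test (chase): Rows 1 and 2 agree on X4, X5, X6; apply X4, X5, X6→X3 and equate their X3 entries. No row becomes fully distinguished — the join is lossy.
Dependency preservation: every FD's attributes lie within a single fragment, so each can be enforced locally — preserved.

lossy but dependency-preserving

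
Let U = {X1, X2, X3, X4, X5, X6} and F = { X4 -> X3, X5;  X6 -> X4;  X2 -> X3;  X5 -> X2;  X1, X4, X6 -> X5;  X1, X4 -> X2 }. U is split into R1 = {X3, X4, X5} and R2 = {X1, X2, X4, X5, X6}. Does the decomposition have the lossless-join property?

Yes

Common attributes: R1 ∩ R2 = {X4, X5}.
Closure of {X4, X5}: X4 → X3, X5 applies, adding X3; X5 → X2 applies, adding X2. So (X4, X5)⁺ = {X2, X3, X4, X5}.
This closure contains every attribute of R1, so R1 ∩ R2 → R1. The join is lossless.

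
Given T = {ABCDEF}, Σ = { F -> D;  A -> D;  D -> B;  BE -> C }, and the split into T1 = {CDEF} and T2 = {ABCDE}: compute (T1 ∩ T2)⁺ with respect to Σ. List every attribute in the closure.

BCDE

T1 ∩ T2 = {CDE}.
D → B applies, adding B
Closure: {BCDE}.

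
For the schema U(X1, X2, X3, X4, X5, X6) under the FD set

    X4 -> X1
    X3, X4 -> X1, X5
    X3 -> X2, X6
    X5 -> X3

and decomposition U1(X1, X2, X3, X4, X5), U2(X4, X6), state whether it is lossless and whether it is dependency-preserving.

lossy and not dependency-preserving

Lossless test: (X4)⁺ = {X1, X4}, which is a superkey of neither fragment — lossy.
Dependency preservation: the restricted closure of {X3} across the fragments never reaches {X2, X6}, so X3 → X2, X6 cannot be enforced without a join — not preserved.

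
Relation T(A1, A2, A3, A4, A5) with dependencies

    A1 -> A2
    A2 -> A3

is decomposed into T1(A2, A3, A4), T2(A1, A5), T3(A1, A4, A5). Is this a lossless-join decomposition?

No

Chase test. Columns are A1, A2, A3, A4, A5; row i has aⱼ where attribute j ∈ Ti, else bᵢⱼ.
Initial tableau (one row per fragment):
  row 1: b11 a2 a3 a4 b15
  row 2: a1 b22 b23 b24 a5
  row 3: a1 b32 b33 a4 a5
Rows 2 and 3 agree on A1; apply A1→A2 and equate their A2 entries.
Rows 2 and 3 agree on A2; apply A2→A3 and equate their A3 entries.
No row becomes fully distinguished — the join is lossy.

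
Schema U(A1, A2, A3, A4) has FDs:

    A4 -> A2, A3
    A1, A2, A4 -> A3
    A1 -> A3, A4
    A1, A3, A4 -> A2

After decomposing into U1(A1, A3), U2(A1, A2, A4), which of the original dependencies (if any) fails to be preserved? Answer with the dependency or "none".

A4 -> A2, A3

Check A4 → A2, A3: no single fragment contains all of {A2, A3, A4}, and the restricted closure of {A4} across the fragments never reaches {A2, A3}.
A1, A2, A4 → A3 is preserved.
A1 → A3, A4 is preserved.
A1, A3, A4 → A2 is preserved.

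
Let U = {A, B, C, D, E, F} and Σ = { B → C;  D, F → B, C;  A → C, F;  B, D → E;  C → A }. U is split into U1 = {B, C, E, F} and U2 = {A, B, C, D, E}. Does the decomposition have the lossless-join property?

Common attributes: U1 ∩ U2 = {B, C, E}.
Closure of {B, C, E}: C → A applies, adding A; A → C, F applies, adding F. So (B, C, E)⁺ = {A, B, C, E, F}.
This closure contains every attribute of U1, so U1 ∩ U2 → U1. The join is lossless.

Yes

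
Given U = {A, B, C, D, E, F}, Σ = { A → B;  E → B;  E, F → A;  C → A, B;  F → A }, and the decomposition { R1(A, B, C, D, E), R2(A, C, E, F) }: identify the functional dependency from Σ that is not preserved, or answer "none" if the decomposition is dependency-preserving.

A → B lies within R1.
E → B lies within R1.
E, F → A lies within R2.
C → A, B lies within R1.
F → A lies within R2.
Every dependency is enforceable on the fragments, so the decomposition is dependency-preserving.

none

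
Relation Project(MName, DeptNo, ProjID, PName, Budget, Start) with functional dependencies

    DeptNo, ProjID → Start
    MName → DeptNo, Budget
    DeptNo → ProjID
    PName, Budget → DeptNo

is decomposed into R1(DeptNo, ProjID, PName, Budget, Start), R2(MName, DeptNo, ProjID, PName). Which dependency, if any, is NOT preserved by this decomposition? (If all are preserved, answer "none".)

MName → DeptNo, Budget

Check MName → DeptNo, Budget: no single fragment contains all of {MName, DeptNo, Budget}, and the restricted closure of {MName} across the fragments never reaches {DeptNo, Budget}.
DeptNo, ProjID → Start is preserved.
DeptNo → ProjID is preserved.
PName, Budget → DeptNo is preserved.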